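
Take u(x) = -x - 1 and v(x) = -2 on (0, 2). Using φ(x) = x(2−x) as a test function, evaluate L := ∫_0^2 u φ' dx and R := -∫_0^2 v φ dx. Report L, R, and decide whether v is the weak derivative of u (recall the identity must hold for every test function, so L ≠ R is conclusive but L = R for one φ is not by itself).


LHS = 4/3, RHS = 8/3. No, v is not the weak derivative of u.

u(x) = -x - 1, classical derivative u'(x) = -1.
φ(x) = x(2−x), so φ'(x) = 2 - 2*x.
Note φ(0) = φ(2) = 0, so the boundary term u·φ vanishes.
LHS = ∫_0^2 u(x) φ'(x) dx = ∫_0^2 (2*x^2 - 2) dx. Term by term:
  ∫_0^2 2*x^2 dx = 16/3;  ∫_0^2 -2 dx = -4.
Sum: 16/3 − 4 = 4/3.
So LHS = 4/3.
∫_0^2 v(x) φ(x) dx = ∫_0^2 (2*x^2 - 4*x) dx. Term by term:
  ∫_0^2 2*x^2 dx = 16/3;  ∫_0^2 -4*x dx = -8.
Sum: 16/3 − 8 = -8/3.
So RHS = -∫_0^2 v(x) φ(x) dx = 8/3.
LHS − RHS = -4/3 ≠ 0, so the identity fails.
(For a valid weak derivative the identity must hold for EVERY test function, in particular this one. The failure shows v is NOT the weak derivative of u.)
Correct weak derivative would be u'(x) = -1.


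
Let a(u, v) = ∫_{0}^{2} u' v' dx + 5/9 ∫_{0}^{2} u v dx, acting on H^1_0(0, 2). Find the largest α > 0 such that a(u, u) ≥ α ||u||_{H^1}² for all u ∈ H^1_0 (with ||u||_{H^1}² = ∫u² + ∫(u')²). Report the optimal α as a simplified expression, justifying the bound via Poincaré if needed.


α = (20/9 + π^2)/(4 + π^2)

Coercivity of a(·,·) on H^1_0(0, 2) means a(u, u) ≥ α ||u||_{H^1}² for every u ∈ H^1_0.
The interval has length L = 2, and Poincaré/coercivity depend only on L. Here a(u, u) = ∫(u')² + (5/9)·∫u².
Here 0 < c = 5/9 < 1. The condition a(u,u) ≥ α||u||_{H^1}² reads (1−α)∫(u')² ≥ (α−c)∫u². Any admissible α is ≤ 1 (rapidly oscillating u have ∫u²/∫(u')² → 0), and α = 1 would force 0 ≥ (1−c)∫u², impossible since c < 1; so 1−α > 0. By the sharp Poincaré inequality on H^1_0 of an interval of length L, ∫(u')² ≥ (π/L)²∫u² with equality for the first sine mode sin(π(x−x₀)/L) (x₀ the left endpoint), so the inequality holds for all u iff (1−α)(π/L)² ≥ α − c, i.e. α ≤ ((π/L)² + c)/((π/L)² + 1) = (1 + c(L/π)²)/(1 + (L/π)²). With (π/L)² = π^2/4 and c = 5/9, the largest admissible constant is α = ((π/L)² + c)/((π/L)² + 1).
Simplifying, α = (20/9 + π^2)/(4 + π^2).


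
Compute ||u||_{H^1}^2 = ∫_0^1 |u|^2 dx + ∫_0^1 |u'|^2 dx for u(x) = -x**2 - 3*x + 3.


||u||_{H^1}^2 = 571/30

The H^1 norm (squared) on an interval (0, L) is
  ||u||_{H^1}^2 = ∫_0^L u(x)^2 dx + ∫_0^L u'(x)^2 dx.
Compute u'(x) = -2*x - 3.
Then u(x)^2 = x**4 + 6*x**3 + 3*x**2 - 18*x + 9 and u'(x)^2 = 4*x**2 + 12*x + 9.
Integrate each monomial from 0 to 1 using ∫_0^1 c·x^n dx = c·1^(n+1)/(n+1):
  ∫_0^1 u(x)^2 dx = ∫_0^1 (x^4 + 6*x^3 + 3*x^2 - 18*x + 9) dx. Term by term:
    ∫_0^1 x^4 dx = 1/5;  ∫_0^1 6*x^3 dx = 3/2;  ∫_0^1 3*x^2 dx = 1;
    ∫_0^1 -18*x dx = -9;  ∫_0^1 9 dx = 9.
  Sum: 1/5 + 3/2 + 1 − 9 + 9 = 27/10.
  ∫_0^1 u'(x)^2 dx = ∫_0^1 (4*x^2 + 12*x + 9) dx. Term by term:
    ∫_0^1 4*x^2 dx = 4/3;  ∫_0^1 12*x dx = 6;  ∫_0^1 9 dx = 9.
  Sum: 4/3 + 6 + 9 = 49/3.
Adding: ||u||_{H^1}^2 = 27/10 + 49/3 = 571/30.


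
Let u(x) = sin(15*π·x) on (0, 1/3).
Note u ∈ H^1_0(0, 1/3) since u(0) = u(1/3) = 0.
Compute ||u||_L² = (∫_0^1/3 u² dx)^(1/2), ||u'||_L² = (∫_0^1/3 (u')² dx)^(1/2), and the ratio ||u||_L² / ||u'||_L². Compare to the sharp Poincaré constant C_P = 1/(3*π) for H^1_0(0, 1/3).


||u||_L² / ||u'||_L² = 1/(15*π) < C_P = 1/(3*π).

u(x) = sin(15*π·x), so u'(x) = 15*π*cos(15*π*x).
Writing u(x) = A·sin(kπx/L) with A = 1 and k = 5, use ∫_0^L sin²(kπx/L) dx = L/2 and ∫_0^L cos²(kπx/L) dx = L/2.
u² = 1·sin²(15*π·x) and (u')² = 225*π^2·cos²(15*π·x), and each of sin², cos² integrates to L/2 = 1/6 over (0, 1/3).
∫_0^1/3 u² dx = 1/6, so ||u||_L² = sqrt(6)/6.
∫_0^1/3 (u')² dx = 75*π^2/2, so ||u'||_L² = 5*sqrt(6)*π/2.
Ratio ||u||_L² / ||u'||_L² = 1/(15*π).
Sharp Poincaré constant on H^1_0(0, 1/3) is C_P = L/π = 1/(3*π), achieved by sin(3*π·x).
This is the k = 5 harmonic; the ratio L/(kπ) is strictly less than C_P = L/π, consistent with the sharp inequality ||u||_L² ≤ C_P ||u'||_L².


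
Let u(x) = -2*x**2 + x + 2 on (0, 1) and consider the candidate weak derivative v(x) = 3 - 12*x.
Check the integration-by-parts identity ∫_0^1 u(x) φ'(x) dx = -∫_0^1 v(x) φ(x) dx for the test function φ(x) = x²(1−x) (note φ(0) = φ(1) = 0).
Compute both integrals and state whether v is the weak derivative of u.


LHS = 7/60, RHS = 7/20. No, v is not the weak derivative of u.

u(x) = -2*x**2 + x + 2, classical derivative u'(x) = 1 - 4*x.
φ(x) = x²(1−x), so φ'(x) = x*(2 - 3*x).
Note φ(0) = φ(1) = 0, so the boundary term u·φ vanishes.
LHS = ∫_0^1 u(x) φ'(x) dx = ∫_0^1 (6*x^4 - 7*x^3 - 4*x^2 + 4*x) dx. Term by term:
  ∫_0^1 6*x^4 dx = 6/5;  ∫_0^1 -7*x^3 dx = -7/4;  ∫_0^1 -4*x^2 dx = -4/3;
  ∫_0^1 4*x dx = 2.
Sum: 6/5 − 7/4 − 4/3 + 2 = 7/60.
So LHS = 7/60.
∫_0^1 v(x) φ(x) dx = ∫_0^1 (12*x^4 - 15*x^3 + 3*x^2) dx. Term by term:
  ∫_0^1 12*x^4 dx = 12/5;  ∫_0^1 -15*x^3 dx = -15/4;  ∫_0^1 3*x^2 dx = 1.
Sum: 12/5 − 15/4 + 1 = -7/20.
So RHS = -∫_0^1 v(x) φ(x) dx = 7/20.
LHS − RHS = -7/30 ≠ 0, so the identity fails.
(For a valid weak derivative the identity must hold for EVERY test function, in particular this one. The failure shows v is NOT the weak derivative of u.)
Correct weak derivative would be u'(x) = 1 - 4*x.


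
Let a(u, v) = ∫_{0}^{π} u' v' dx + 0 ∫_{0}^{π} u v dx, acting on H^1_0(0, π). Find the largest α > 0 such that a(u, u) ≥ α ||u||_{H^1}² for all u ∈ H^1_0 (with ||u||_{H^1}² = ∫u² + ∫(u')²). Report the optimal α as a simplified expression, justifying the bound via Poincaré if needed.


α = 1/2

Coercivity of a(·,·) on H^1_0(0, π) means a(u, u) ≥ α ||u||_{H^1}² for every u ∈ H^1_0.
The interval has length L = π, and Poincaré/coercivity depend only on L. Here a(u, u) = ∫(u')² + (0)·∫u².
Here c = 0, so a(u,u) = ∫(u')² alone. The condition a(u,u) ≥ α||u||_{H^1}² reads (1−α)∫(u')² ≥ (α−c)∫u². Any admissible α is ≤ 1 (rapidly oscillating u have ∫u²/∫(u')² → 0), and α = 1 would force 0 ≥ (1−c)∫u², impossible since c < 1; so 1−α > 0. By the sharp Poincaré inequality on H^1_0 of an interval of length L, ∫(u')² ≥ (π/L)²∫u² with equality for the first sine mode sin(π(x−x₀)/L) (x₀ the left endpoint), so the inequality holds for all u iff (1−α)(π/L)² ≥ α − c, i.e. α ≤ ((π/L)² + c)/((π/L)² + 1) = (1 + c(L/π)²)/(1 + (L/π)²). (Direct route, valid since c ≤ 0: Poincaré gives c∫u² ≥ c(L/π)²∫(u')², so a(u,u) ≥ (1 + c(L/π)²)∫(u')², while ||u||_{H^1}² ≤ (1 + (L/π)²)∫(u')²; dividing yields the same α.) With (π/L)² = 1 and c = 0, the largest admissible constant is α = ((π/L)² + c)/((π/L)² + 1).
Simplifying, α = 1/2.


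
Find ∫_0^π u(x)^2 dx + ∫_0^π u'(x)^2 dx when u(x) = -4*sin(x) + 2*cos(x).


||u||_{H^1(0,π)}^2 = 20*π

u'(x) = -2*sin(x) - 4*cos(x).
Expand u² and (u')² and integrate term by term on (0, π), using: for integers n ≥ 1, ∫_0^π sin²(nx) dx = ∫_0^π cos²(nx) dx = π/2; for n ≠ n', ∫_0^π sin(nx)sin(n'x) dx = ∫_0^π cos(nx)cos(n'x) dx = 0; and by product-to-sum, ∫_0^π sin(nx)cos(n'x) dx = ½∫_0^π [sin((n+n')x) + sin((n−n')x)] dx, which is 0 when n+n' is even and 2n/(n²−n'²) when n+n' is odd (it need not vanish on (0, π)).
  u² squared terms: (-4)²·∫sin(x)² dx = 16·π/2 = 8*π;  (2)²·∫cos(x)² dx = 4·π/2 = 2*π.
  u² cross terms: 2·(-4)·(2)·∫sin(x)·cos(x) dx = -16·(0) = 0.
  So ∫_0^π u² dx = 8*π + 2*π + 0 = 10*π.
  (u')² squared terms: (-4)²·∫cos(x)² dx = 16·π/2 = 8*π;  (-2)²·∫sin(x)² dx = 4·π/2 = 2*π.
  (u')² cross terms: 2·(-4)·(-2)·∫cos(x)·sin(x) dx = 16·(0) = 0.
  So ∫_0^π (u')² dx = 8*π + 2*π + 0 = 10*π.
||u||_{H^1}^2 = (10*π) + (10*π) = 20*π.


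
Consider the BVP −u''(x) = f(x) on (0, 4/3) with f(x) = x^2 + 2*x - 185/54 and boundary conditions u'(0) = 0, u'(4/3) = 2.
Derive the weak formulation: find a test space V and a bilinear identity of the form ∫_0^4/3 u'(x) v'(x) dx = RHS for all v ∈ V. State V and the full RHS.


V = H^1(0, 4/3) (v unrestricted at boundary; u is determined up to an additive constant); weak form: ∫_0^4/3 u'v' dx = ∫_0^4/3 (x^2 + 2*x - 185/54) v dx + 2·v(4/3) for all v ∈ V.

Multiply both sides by a test function v and integrate from 0 to 4/3:
  ∫_0^4/3 −u''(x) v(x) dx = ∫_0^4/3 f(x) v(x) dx.
Integrate the LHS by parts once:
  ∫_0^4/3 −u'' v dx = −[u'(x) v(x)]_0^4/3 + ∫_0^4/3 u'(x) v'(x) dx.
Thus ∫_0^4/3 u'(x) v'(x) dx = ∫_0^4/3 f(x) v(x) dx + [u'(x) v(x)]_0^4/3.
Choose V so that boundary terms are either known or forced to vanish.
u has inhomogeneous Neumann u'(0) = 0, u'(4/3) = 2. [u' v]_0^4/3 = (2)·v(4/3) − (0)·v(0) = 2·v(4/3). Take V = H^1(0, 4/3); boundary term becomes part of RHS.
Weak formulation: find u (satisfying any essential BC) such that ∫_0^4/3 u'(x) v'(x) dx = ∫_0^4/3 f v dx + 2·v(4/3) for all v ∈ V (Neumann data are natural BCs: they enter the RHS as boundary terms).
Substituting f(x) = x^2 + 2*x - 185/54, the right-hand side is ∫_0^4/3 (x^2 + 2*x - 185/54) v dx + 2·v(4/3).
Compatibility check (pure Neumann): taking v ≡ 1 ∈ V gives 0 = ∫_0^4/3 f dx + (2) − (0), i.e. ∫_0^4/3 f dx must equal u'(0) − u'(4/3) = -2. Indeed ∫_0^4/3 (x^2 + 2*x - 185/54) dx = -2, so the data are compatible. The solution is then unique only up to an additive constant (fix it e.g. by requiring ∫_0^4/3 u dx = 0).


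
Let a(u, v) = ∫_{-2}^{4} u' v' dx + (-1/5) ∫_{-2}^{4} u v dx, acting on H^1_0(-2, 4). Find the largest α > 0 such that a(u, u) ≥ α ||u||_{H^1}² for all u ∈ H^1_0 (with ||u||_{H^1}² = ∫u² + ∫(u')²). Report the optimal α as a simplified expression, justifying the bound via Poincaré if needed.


α = (-36/5 + π^2)/(π^2 + 36)

Coercivity of a(·,·) on H^1_0(-2, 4) means a(u, u) ≥ α ||u||_{H^1}² for every u ∈ H^1_0.
The interval has length L = 6, and Poincaré/coercivity depend only on L. Here a(u, u) = ∫(u')² + (-1/5)·∫u².
Here c = -1/5 < 0 with |c| < (π/L)² = π^2/36, so coercivity still holds. The condition a(u,u) ≥ α||u||_{H^1}² reads (1−α)∫(u')² ≥ (α−c)∫u². Any admissible α is ≤ 1 (rapidly oscillating u have ∫u²/∫(u')² → 0), and α = 1 would force 0 ≥ (1−c)∫u², impossible since c < 1; so 1−α > 0. By the sharp Poincaré inequality on H^1_0 of an interval of length L, ∫(u')² ≥ (π/L)²∫u² with equality for the first sine mode sin(π(x−x₀)/L) (x₀ the left endpoint), so the inequality holds for all u iff (1−α)(π/L)² ≥ α − c, i.e. α ≤ ((π/L)² + c)/((π/L)² + 1) = (1 + c(L/π)²)/(1 + (L/π)²). (Direct route, valid since c ≤ 0: Poincaré gives c∫u² ≥ c(L/π)²∫(u')², so a(u,u) ≥ (1 + c(L/π)²)∫(u')², while ||u||_{H^1}² ≤ (1 + (L/π)²)∫(u')²; dividing yields the same α.) With (π/L)² = π^2/36 and c = -1/5, the largest admissible constant is α = ((π/L)² + c)/((π/L)² + 1).
Simplifying, α = (-36/5 + π^2)/(π^2 + 36).


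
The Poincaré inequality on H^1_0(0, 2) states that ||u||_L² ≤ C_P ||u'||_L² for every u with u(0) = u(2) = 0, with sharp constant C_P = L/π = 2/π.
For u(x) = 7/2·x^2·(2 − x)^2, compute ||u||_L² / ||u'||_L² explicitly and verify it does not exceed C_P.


||u||_L² / ||u'||_L² = sqrt(3)/3 < C_P = 2/π.

u(x) = 7/2·x^2·(2 − x)^2, so u'(x) = 14*x*(x - 2)*(x - 1).
u(x) = 7/2·x^2·(2 − x)^2 vanishes at x = 0 and x = 2, so u ∈ H^1_0(0, 2). Differentiate via the product rule and integrate the resulting polynomials term by term.
  ∫_0^2 u² dx = ∫_0^2 (49*x^8/4 - 98*x^7 + 294*x^6 - 392*x^5 + 196*x^4) dx. Term by term:
    ∫_0^2 49*x^8/4 dx = 6272/9;  ∫_0^2 -98*x^7 dx = -3136;  ∫_0^2 294*x^6 dx = 5376;
    ∫_0^2 -392*x^5 dx = -12544/3;  ∫_0^2 196*x^4 dx = 6272/5.
  Sum: 6272/9 − 3136 + 5376 − 12544/3 + 6272/5 = 448/45.
  ∫_0^2 (u')² dx = ∫_0^2 (196*x^6 - 1176*x^5 + 2548*x^4 - 2352*x^3 + 784*x^2) dx. Term by term:
    ∫_0^2 196*x^6 dx = 3584;  ∫_0^2 -1176*x^5 dx = -12544;  ∫_0^2 2548*x^4 dx = 81536/5;
    ∫_0^2 -2352*x^3 dx = -9408;  ∫_0^2 784*x^2 dx = 6272/3.
  Sum: 3584 − 12544 + 81536/5 − 9408 + 6272/3 = 448/15.
∫_0^2 u² dx = 448/45, so ||u||_L² = 8*sqrt(35)/15.
∫_0^2 (u')² dx = 448/15, so ||u'||_L² = 8*sqrt(105)/15.
Ratio ||u||_L² / ||u'||_L² = sqrt(3)/3.
Sharp Poincaré constant on H^1_0(0, 2) is C_P = L/π = 2/π, achieved by sin(π/2·x).
A polynomial bump cannot attain the sharp Poincaré constant (only the first sine eigenfunction does), so the ratio is strictly less than C_P, consistent with ||u||_L² ≤ C_P ||u'||_L².


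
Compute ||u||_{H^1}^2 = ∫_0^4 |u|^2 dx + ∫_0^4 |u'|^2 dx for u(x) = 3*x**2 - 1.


||u||_{H^1}^2 = 12436/5

The H^1 norm (squared) on an interval (0, L) is
  ||u||_{H^1}^2 = ∫_0^L u(x)^2 dx + ∫_0^L u'(x)^2 dx.
Compute u'(x) = 6*x.
Then u(x)^2 = 9*x**4 - 6*x**2 + 1 and u'(x)^2 = 36*x**2.
Integrate each monomial from 0 to 4 using ∫_0^4 c·x^n dx = c·4^(n+1)/(n+1):
  ∫_0^4 u(x)^2 dx = ∫_0^4 (9*x^4 - 6*x^2 + 1) dx. Term by term:
    ∫_0^4 9*x^4 dx = 9216/5;  ∫_0^4 -6*x^2 dx = -128;  ∫_0^4 1 dx = 4.
  Sum: 9216/5 − 128 + 4 = 8596/5.
  ∫_0^4 u'(x)^2 dx = ∫_0^4 (36*x^2) dx. Term by term:
    ∫_0^4 36*x^2 dx = 768.
Adding: ||u||_{H^1}^2 = 8596/5 + 768 = 12436/5.


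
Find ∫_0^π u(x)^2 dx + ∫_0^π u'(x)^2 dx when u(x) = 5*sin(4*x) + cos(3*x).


||u||_{H^1(0,π)}^2 = 800/7 + 435*π/2

u'(x) = -3*sin(3*x) + 20*cos(4*x).
Expand u² and (u')² and integrate term by term on (0, π), using: for integers n ≥ 1, ∫_0^π sin²(nx) dx = ∫_0^π cos²(nx) dx = π/2; for n ≠ n', ∫_0^π sin(nx)sin(n'x) dx = ∫_0^π cos(nx)cos(n'x) dx = 0; and by product-to-sum, ∫_0^π sin(nx)cos(n'x) dx = ½∫_0^π [sin((n+n')x) + sin((n−n')x)] dx, which is 0 when n+n' is even and 2n/(n²−n'²) when n+n' is odd (it need not vanish on (0, π)).
  u² squared terms: (5)²·∫sin(4x)² dx = 25·π/2 = 25*π/2;  (1)²·∫cos(3x)² dx = 1·π/2 = π/2.
  u² cross terms: 2·(5)·(1)·∫sin(4x)·cos(3x) dx = 10·(8/7) = 80/7.
  So ∫_0^π u² dx = 25*π/2 + π/2 + 80/7 = 80/7 + 13*π.
  (u')² squared terms: (-3)²·∫sin(3x)² dx = 9·π/2 = 9*π/2;  (20)²·∫cos(4x)² dx = 400·π/2 = 200*π.
  (u')² cross terms: 2·(-3)·(20)·∫sin(3x)·cos(4x) dx = -120·(-6/7) = 720/7.
  So ∫_0^π (u')² dx = 9*π/2 + 200*π + 720/7 = 720/7 + 409*π/2.
||u||_{H^1}^2 = (80/7 + 13*π) + (720/7 + 409*π/2) = 800/7 + 435*π/2.


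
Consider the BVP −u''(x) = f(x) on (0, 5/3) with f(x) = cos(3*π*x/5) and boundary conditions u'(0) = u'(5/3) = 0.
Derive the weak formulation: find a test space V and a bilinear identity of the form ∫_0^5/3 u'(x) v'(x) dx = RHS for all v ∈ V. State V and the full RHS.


V = H^1(0, 5/3) (no boundary constraint on v; u is determined up to an additive constant); weak form: ∫_0^5/3 u'v' dx = ∫_0^5/3 (cos(3*π*x/5)) v dx for all v ∈ V.

Multiply both sides by a test function v and integrate from 0 to 5/3:
  ∫_0^5/3 −u''(x) v(x) dx = ∫_0^5/3 f(x) v(x) dx.
Integrate the LHS by parts once:
  ∫_0^5/3 −u'' v dx = −[u'(x) v(x)]_0^5/3 + ∫_0^5/3 u'(x) v'(x) dx.
Thus ∫_0^5/3 u'(x) v'(x) dx = ∫_0^5/3 f(x) v(x) dx + [u'(x) v(x)]_0^5/3.
Choose V so that boundary terms are either known or forced to vanish.
u has homogeneous Neumann: u'(0) = u'(5/3) = 0. So [u' v]_0^5/3 = 0·v(5/3) − 0·v(0) = 0 for any v; take V = H^1(0, 5/3).
Weak formulation: find u (satisfying any essential BC) such that ∫_0^5/3 u'(x) v'(x) dx = ∫_0^5/3 f v dx for all v ∈ V (homogeneous Neumann, so boundary terms vanish).
Substituting f(x) = cos(3*π*x/5), the right-hand side is ∫_0^5/3 (cos(3*π*x/5)) v dx.
Compatibility check (pure Neumann): taking v ≡ 1 ∈ V gives 0 = ∫_0^5/3 f dx + (0) − (0), i.e. ∫_0^5/3 f dx must equal u'(0) − u'(5/3) = 0. Indeed ∫_0^5/3 (cos(3*π*x/5)) dx = 0, so the data are compatible. The solution is then unique only up to an additive constant (fix it e.g. by requiring ∫_0^5/3 u dx = 0).


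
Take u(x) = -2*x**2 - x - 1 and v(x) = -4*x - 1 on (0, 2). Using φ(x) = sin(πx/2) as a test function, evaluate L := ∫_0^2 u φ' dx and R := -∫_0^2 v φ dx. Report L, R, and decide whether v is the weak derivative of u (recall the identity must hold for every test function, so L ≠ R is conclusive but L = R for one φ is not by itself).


LHS = 20/π, RHS = 20/π. Yes, v = u' weakly.

u(x) = -2*x**2 - x - 1, classical derivative u'(x) = -4*x - 1.
φ(x) = sin(πx/2), so φ'(x) = π*cos(π*x/2)/2.
Note φ(0) = φ(2) = 0, so the boundary term u·φ vanishes.
LHS = ∫_0^2 u(x) φ'(x) dx = ∫_0^2 (-π*x^2*cos(π*x/2) - π*x*cos(π*x/2)/2 - π*cos(π*x/2)/2) dx. Term by term:
  ∫_0^2 -π*cos(π*x/2)/2 dx = 0;  ∫_0^2 -π*x^2*cos(π*x/2) dx = 16/π;  ∫_0^2 -π*x*cos(π*x/2)/2 dx = 4/π.
Sum: 0 + 16/π + 4/π = 20/π.
So LHS = 20/π.
∫_0^2 v(x) φ(x) dx = ∫_0^2 (-4*x*sin(π*x/2) - sin(π*x/2)) dx. Term by term:
  ∫_0^2 -sin(π*x/2) dx = -4/π;  ∫_0^2 -4*x*sin(π*x/2) dx = -16/π.
Sum: -4/π − 16/π = -20/π.
So RHS = -∫_0^2 v(x) φ(x) dx = 20/π.
LHS = RHS, so the identity holds for this test φ.
Moreover u is smooth here and v(x) = u'(x) = -4*x - 1 pointwise, so the identity holds for every test function. Hence v is the weak derivative of u.


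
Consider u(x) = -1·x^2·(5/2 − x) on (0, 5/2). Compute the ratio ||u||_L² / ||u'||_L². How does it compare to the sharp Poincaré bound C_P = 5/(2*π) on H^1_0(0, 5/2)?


||u||_L² / ||u'||_L² = 5*sqrt(14)/28 < C_P = 5/(2*π).

u(x) = -1·x^2·(5/2 − x), so u'(x) = x*(3*x - 5).
u(x) = -1·x^2·(5/2 − x) vanishes at x = 0 and x = 5/2, so u ∈ H^1_0(0, 5/2). Differentiate via the product rule and integrate the resulting polynomials term by term.
  ∫_0^5/2 u² dx = ∫_0^5/2 (x^6 - 5*x^5 + 25*x^4/4) dx. Term by term:
    ∫_0^5/2 x^6 dx = 78125/896;  ∫_0^5/2 -5*x^5 dx = -78125/384;  ∫_0^5/2 25*x^4/4 dx = 15625/128.
  Sum: 78125/896 − 78125/384 + 15625/128 = 15625/2688.
  ∫_0^5/2 (u')² dx = ∫_0^5/2 (9*x^4 - 30*x^3 + 25*x^2) dx. Term by term:
    ∫_0^5/2 9*x^4 dx = 5625/32;  ∫_0^5/2 -30*x^3 dx = -9375/32;  ∫_0^5/2 25*x^2 dx = 3125/24.
  Sum: 5625/32 − 9375/32 + 3125/24 = 625/48.
∫_0^5/2 u² dx = 15625/2688, so ||u||_L² = 125*sqrt(42)/336.
∫_0^5/2 (u')² dx = 625/48, so ||u'||_L² = 25*sqrt(3)/12.
Ratio ||u||_L² / ||u'||_L² = 5*sqrt(14)/28.
Sharp Poincaré constant on H^1_0(0, 5/2) is C_P = L/π = 5/(2*π), achieved by sin(2*π/5·x).
A polynomial bump cannot attain the sharp Poincaré constant (only the first sine eigenfunction does), so the ratio is strictly less than C_P, consistent with ||u||_L² ≤ C_P ||u'||_L².


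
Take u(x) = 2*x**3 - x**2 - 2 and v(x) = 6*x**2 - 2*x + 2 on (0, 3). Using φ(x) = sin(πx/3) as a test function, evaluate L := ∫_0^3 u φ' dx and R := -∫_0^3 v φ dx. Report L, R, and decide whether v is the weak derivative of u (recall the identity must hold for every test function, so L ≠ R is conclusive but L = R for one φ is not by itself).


LHS = -144/π + 648/π^3, RHS = -156/π + 648/π^3. No, v is not the weak derivative of u.

u(x) = 2*x**3 - x**2 - 2, classical derivative u'(x) = 6*x**2 - 2*x.
φ(x) = sin(πx/3), so φ'(x) = π*cos(π*x/3)/3.
Note φ(0) = φ(3) = 0, so the boundary term u·φ vanishes.
LHS = ∫_0^3 u(x) φ'(x) dx = ∫_0^3 (2*π*x^3*cos(π*x/3)/3 - π*x^2*cos(π*x/3)/3 - 2*π*cos(π*x/3)/3) dx. Term by term:
  ∫_0^3 -2*π*cos(π*x/3)/3 dx = 0;  ∫_0^3 -π*x^2*cos(π*x/3)/3 dx = 18/π;  ∫_0^3 2*π*x^3*cos(π*x/3)/3 dx = -162/π + 648/π^3.
Sum: 0 + 18/π + -162/π + 648/π^3 = -144/π + 648/π^3.
So LHS = -144/π + 648/π^3.
∫_0^3 v(x) φ(x) dx = ∫_0^3 (6*x^2*sin(π*x/3) - 2*x*sin(π*x/3) + 2*sin(π*x/3)) dx. Term by term:
  ∫_0^3 2*sin(π*x/3) dx = 12/π;  ∫_0^3 -2*x*sin(π*x/3) dx = -18/π;  ∫_0^3 6*x^2*sin(π*x/3) dx = -648/π^3 + 162/π.
Sum: 12/π − 18/π + -648/π^3 + 162/π = -648/π^3 + 156/π.
So RHS = -∫_0^3 v(x) φ(x) dx = -156/π + 648/π^3.
LHS − RHS = 12/π ≠ 0, so the identity fails.
(For a valid weak derivative the identity must hold for EVERY test function, in particular this one. The failure shows v is NOT the weak derivative of u.)
Correct weak derivative would be u'(x) = 6*x**2 - 2*x.


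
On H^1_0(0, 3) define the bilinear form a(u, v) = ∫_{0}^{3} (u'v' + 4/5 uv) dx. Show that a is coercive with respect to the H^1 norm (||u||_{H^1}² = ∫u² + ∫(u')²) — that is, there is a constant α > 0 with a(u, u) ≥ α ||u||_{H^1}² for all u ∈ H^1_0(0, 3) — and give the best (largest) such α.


α = (36/5 + π^2)/(9 + π^2)

Coercivity of a(·,·) on H^1_0(0, 3) means a(u, u) ≥ α ||u||_{H^1}² for every u ∈ H^1_0.
The interval has length L = 3, and Poincaré/coercivity depend only on L. Here a(u, u) = ∫(u')² + (4/5)·∫u².
Here 0 < c = 4/5 < 1. The condition a(u,u) ≥ α||u||_{H^1}² reads (1−α)∫(u')² ≥ (α−c)∫u². Any admissible α is ≤ 1 (rapidly oscillating u have ∫u²/∫(u')² → 0), and α = 1 would force 0 ≥ (1−c)∫u², impossible since c < 1; so 1−α > 0. By the sharp Poincaré inequality on H^1_0 of an interval of length L, ∫(u')² ≥ (π/L)²∫u² with equality for the first sine mode sin(π(x−x₀)/L) (x₀ the left endpoint), so the inequality holds for all u iff (1−α)(π/L)² ≥ α − c, i.e. α ≤ ((π/L)² + c)/((π/L)² + 1) = (1 + c(L/π)²)/(1 + (L/π)²). With (π/L)² = π^2/9 and c = 4/5, the largest admissible constant is α = ((π/L)² + c)/((π/L)² + 1).
Simplifying, α = (36/5 + π^2)/(9 + π^2).


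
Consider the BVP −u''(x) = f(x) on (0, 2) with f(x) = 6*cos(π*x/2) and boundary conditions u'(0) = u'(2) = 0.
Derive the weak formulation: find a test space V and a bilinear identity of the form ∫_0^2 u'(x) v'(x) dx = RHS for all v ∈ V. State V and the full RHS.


V = H^1(0, 2) (no boundary constraint on v; u is determined up to an additive constant); weak form: ∫_0^2 u'v' dx = ∫_0^2 (6*cos(π*x/2)) v dx for all v ∈ V.

Multiply both sides by a test function v and integrate from 0 to 2:
  ∫_0^2 −u''(x) v(x) dx = ∫_0^2 f(x) v(x) dx.
Integrate the LHS by parts once:
  ∫_0^2 −u'' v dx = −[u'(x) v(x)]_0^2 + ∫_0^2 u'(x) v'(x) dx.
Thus ∫_0^2 u'(x) v'(x) dx = ∫_0^2 f(x) v(x) dx + [u'(x) v(x)]_0^2.
Choose V so that boundary terms are either known or forced to vanish.
u has homogeneous Neumann: u'(0) = u'(2) = 0. So [u' v]_0^2 = 0·v(2) − 0·v(0) = 0 for any v; take V = H^1(0, 2).
Weak formulation: find u (satisfying any essential BC) such that ∫_0^2 u'(x) v'(x) dx = ∫_0^2 f v dx for all v ∈ V (homogeneous Neumann, so boundary terms vanish).
Substituting f(x) = 6*cos(π*x/2), the right-hand side is ∫_0^2 (6*cos(π*x/2)) v dx.
Compatibility check (pure Neumann): taking v ≡ 1 ∈ V gives 0 = ∫_0^2 f dx + (0) − (0), i.e. ∫_0^2 f dx must equal u'(0) − u'(2) = 0. Indeed ∫_0^2 (6*cos(π*x/2)) dx = 0, so the data are compatible. The solution is then unique only up to an additive constant (fix it e.g. by requiring ∫_0^2 u dx = 0).


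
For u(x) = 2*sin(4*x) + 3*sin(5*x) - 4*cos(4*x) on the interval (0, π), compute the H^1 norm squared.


||u||_{H^1(0,π)}^2 = -1360/3 + 287*π

u'(x) = 16*sin(4*x) + 8*cos(4*x) + 15*cos(5*x).
Expand u² and (u')² and integrate term by term on (0, π), using: for integers n ≥ 1, ∫_0^π sin²(nx) dx = ∫_0^π cos²(nx) dx = π/2; for n ≠ n', ∫_0^π sin(nx)sin(n'x) dx = ∫_0^π cos(nx)cos(n'x) dx = 0; and by product-to-sum, ∫_0^π sin(nx)cos(n'x) dx = ½∫_0^π [sin((n+n')x) + sin((n−n')x)] dx, which is 0 when n+n' is even and 2n/(n²−n'²) when n+n' is odd (it need not vanish on (0, π)).
  u² squared terms: (-4)²·∫cos(4x)² dx = 16·π/2 = 8*π;  (2)²·∫sin(4x)² dx = 4·π/2 = 2*π;  (3)²·∫sin(5x)² dx = 9·π/2 = 9*π/2.
  u² cross terms: 2·(-4)·(2)·∫cos(4x)·sin(4x) dx = -16·(0) = 0;  2·(-4)·(3)·∫cos(4x)·sin(5x) dx = -24·(10/9) = -80/3;  2·(2)·(3)·∫sin(4x)·sin(5x) dx = 12·(0) = 0.
  So ∫_0^π u² dx = 8*π + 2*π + 9*π/2 + 0 − 80/3 + 0 = -80/3 + 29*π/2.
  (u')² squared terms: (8)²·∫cos(4x)² dx = 64·π/2 = 32*π;  (15)²·∫cos(5x)² dx = 225·π/2 = 225*π/2;  (16)²·∫sin(4x)² dx = 256·π/2 = 128*π.
  (u')² cross terms: 2·(8)·(15)·∫cos(4x)·cos(5x) dx = 240·(0) = 0;  2·(8)·(16)·∫cos(4x)·sin(4x) dx = 256·(0) = 0;  2·(15)·(16)·∫cos(5x)·sin(4x) dx = 480·(-8/9) = -1280/3.
  So ∫_0^π (u')² dx = 32*π + 225*π/2 + 128*π + 0 + 0 − 1280/3 = -1280/3 + 545*π/2.
||u||_{H^1}^2 = (-80/3 + 29*π/2) + (-1280/3 + 545*π/2) = -1360/3 + 287*π.


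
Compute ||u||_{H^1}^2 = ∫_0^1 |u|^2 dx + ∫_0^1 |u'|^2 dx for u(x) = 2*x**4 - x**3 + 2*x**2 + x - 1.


||u||_{H^1}^2 = 7373/315

The H^1 norm (squared) on an interval (0, L) is
  ||u||_{H^1}^2 = ∫_0^L u(x)^2 dx + ∫_0^L u'(x)^2 dx.
Compute u'(x) = 8*x**3 - 3*x**2 + 4*x + 1.
Then u(x)^2 = 4*x**8 - 4*x**7 + 9*x**6 - 2*x**4 + 6*x**3 - 3*x**2 - 2*x + 1 and u'(x)^2 = 64*x**6 - 48*x**5 + 73*x**4 - 8*x**3 + 10*x**2 + 8*x + 1.
Integrate each monomial from 0 to 1 using ∫_0^1 c·x^n dx = c·1^(n+1)/(n+1):
  ∫_0^1 u(x)^2 dx = ∫_0^1 (4*x^8 - 4*x^7 + 9*x^6 - 2*x^4 + 6*x^3 - 3*x^2 - 2*x + 1) dx. Term by term:
    ∫_0^1 4*x^8 dx = 4/9;  ∫_0^1 -4*x^7 dx = -1/2;  ∫_0^1 9*x^6 dx = 9/7;
    ∫_0^1 -2*x^4 dx = -2/5;  ∫_0^1 6*x^3 dx = 3/2;  ∫_0^1 -3*x^2 dx = -1;
    ∫_0^1 -2*x dx = -1;  ∫_0^1 1 dx = 1.
  Sum: 4/9 − 1/2 + 9/7 − 2/5 + 3/2 − 1 − 1 + 1 = 419/315.
  ∫_0^1 u'(x)^2 dx = ∫_0^1 (64*x^6 - 48*x^5 + 73*x^4 - 8*x^3 + 10*x^2 + 8*x + 1) dx. Term by term:
    ∫_0^1 64*x^6 dx = 64/7;  ∫_0^1 -48*x^5 dx = -8;  ∫_0^1 73*x^4 dx = 73/5;
    ∫_0^1 -8*x^3 dx = -2;  ∫_0^1 10*x^2 dx = 10/3;  ∫_0^1 8*x dx = 4;
    ∫_0^1 1 dx = 1.
  Sum: 64/7 − 8 + 73/5 − 2 + 10/3 + 4 + 1 = 2318/105.
Adding: ||u||_{H^1}^2 = 419/315 + 2318/105 = 7373/315.


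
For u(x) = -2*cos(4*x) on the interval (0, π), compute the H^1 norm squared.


||u||_{H^1(0,π)}^2 = 34*π

u'(x) = 8*sin(4*x).
Expand u² and (u')² and integrate term by term on (0, π), using: for integers n ≥ 1, ∫_0^π sin²(nx) dx = ∫_0^π cos²(nx) dx = π/2; for n ≠ n', ∫_0^π sin(nx)sin(n'x) dx = ∫_0^π cos(nx)cos(n'x) dx = 0; and by product-to-sum, ∫_0^π sin(nx)cos(n'x) dx = ½∫_0^π [sin((n+n')x) + sin((n−n')x)] dx, which is 0 when n+n' is even and 2n/(n²−n'²) when n+n' is odd (it need not vanish on (0, π)).
  u² squared terms: (-2)²·∫cos(4x)² dx = 4·π/2 = 2*π.
  So ∫_0^π u² dx = 2*π.
  (u')² squared terms: (8)²·∫sin(4x)² dx = 64·π/2 = 32*π.
  So ∫_0^π (u')² dx = 32*π.
||u||_{H^1}^2 = (2*π) + (32*π) = 34*π.


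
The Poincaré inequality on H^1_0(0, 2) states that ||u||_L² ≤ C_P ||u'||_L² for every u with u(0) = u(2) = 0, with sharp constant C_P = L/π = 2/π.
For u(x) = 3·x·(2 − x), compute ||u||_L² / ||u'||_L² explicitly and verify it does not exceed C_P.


||u||_L² / ||u'||_L² = sqrt(10)/5 < C_P = 2/π.

u(x) = 3·x·(2 − x), so u'(x) = 6 - 6*x.
u(x) = 3·x·(2 − x) vanishes at x = 0 and x = 2, so u ∈ H^1_0(0, 2). Differentiate via the product rule and integrate the resulting polynomials term by term.
  ∫_0^2 u² dx = ∫_0^2 (9*x^4 - 36*x^3 + 36*x^2) dx. Term by term:
    ∫_0^2 9*x^4 dx = 288/5;  ∫_0^2 -36*x^3 dx = -144;  ∫_0^2 36*x^2 dx = 96.
  Sum: 288/5 − 144 + 96 = 48/5.
  ∫_0^2 (u')² dx = ∫_0^2 (36*x^2 - 72*x + 36) dx. Term by term:
    ∫_0^2 36*x^2 dx = 96;  ∫_0^2 -72*x dx = -144;  ∫_0^2 36 dx = 72.
  Sum: 96 − 144 + 72 = 24.
∫_0^2 u² dx = 48/5, so ||u||_L² = 4*sqrt(15)/5.
∫_0^2 (u')² dx = 24, so ||u'||_L² = 2*sqrt(6).
Ratio ||u||_L² / ||u'||_L² = sqrt(10)/5.
Sharp Poincaré constant on H^1_0(0, 2) is C_P = L/π = 2/π, achieved by sin(π/2·x).
A polynomial bump cannot attain the sharp Poincaré constant (only the first sine eigenfunction does), so the ratio is strictly less than C_P, consistent with ||u||_L² ≤ C_P ||u'||_L².


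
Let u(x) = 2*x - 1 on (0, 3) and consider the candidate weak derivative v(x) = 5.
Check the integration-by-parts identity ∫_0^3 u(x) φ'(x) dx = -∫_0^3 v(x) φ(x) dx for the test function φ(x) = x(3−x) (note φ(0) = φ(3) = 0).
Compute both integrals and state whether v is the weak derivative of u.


LHS = -9, RHS = -45/2. No, v is not the weak derivative of u.

u(x) = 2*x - 1, classical derivative u'(x) = 2.
φ(x) = x(3−x), so φ'(x) = 3 - 2*x.
Note φ(0) = φ(3) = 0, so the boundary term u·φ vanishes.
LHS = ∫_0^3 u(x) φ'(x) dx = ∫_0^3 (-4*x^2 + 8*x - 3) dx. Term by term:
  ∫_0^3 -4*x^2 dx = -36;  ∫_0^3 8*x dx = 36;  ∫_0^3 -3 dx = -9.
Sum: -36 + 36 − 9 = -9.
So LHS = -9.
∫_0^3 v(x) φ(x) dx = ∫_0^3 (-5*x^2 + 15*x) dx. Term by term:
  ∫_0^3 -5*x^2 dx = -45;  ∫_0^3 15*x dx = 135/2.
Sum: -45 + 135/2 = 45/2.
So RHS = -∫_0^3 v(x) φ(x) dx = -45/2.
LHS − RHS = 27/2 ≠ 0, so the identity fails.
(For a valid weak derivative the identity must hold for EVERY test function, in particular this one. The failure shows v is NOT the weak derivative of u.)
Correct weak derivative would be u'(x) = 2.


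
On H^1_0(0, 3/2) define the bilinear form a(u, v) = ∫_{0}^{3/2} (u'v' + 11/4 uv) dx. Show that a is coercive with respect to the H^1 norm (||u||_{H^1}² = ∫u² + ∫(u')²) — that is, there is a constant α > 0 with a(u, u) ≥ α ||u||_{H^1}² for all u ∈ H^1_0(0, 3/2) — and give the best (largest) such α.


α = 1

Coercivity of a(·,·) on H^1_0(0, 3/2) means a(u, u) ≥ α ||u||_{H^1}² for every u ∈ H^1_0.
The interval has length L = 3/2, and Poincaré/coercivity depend only on L. Here a(u, u) = ∫(u')² + (11/4)·∫u².
Here c = 11/4 ≥ 1, so a(u,u) = ∫(u')² + c∫u² ≥ ∫(u')² + ∫u² = ||u||_{H^1}², i.e. α = 1 works. No larger α is possible: a(u,u) ≥ α||u||_{H^1}² means (1−α)∫(u')² ≥ (α−c)∫u², and for the modes u_n = sin(nπ(x−x₀)/L) (x₀ the left endpoint) one has ∫u_n²/∫(u_n')² = (L/(nπ))² → 0, so a(u_n,u_n)/||u_n||_{H^1}² → 1. Hence the optimal constant is α = 1.
Therefore α = 1.


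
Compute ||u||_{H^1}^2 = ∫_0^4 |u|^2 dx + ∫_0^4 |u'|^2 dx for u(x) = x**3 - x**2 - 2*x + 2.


||u||_{H^1}^2 = 63328/35

The H^1 norm (squared) on an interval (0, L) is
  ||u||_{H^1}^2 = ∫_0^L u(x)^2 dx + ∫_0^L u'(x)^2 dx.
Compute u'(x) = 3*x**2 - 2*x - 2.
Then u(x)^2 = x**6 - 2*x**5 - 3*x**4 + 8*x**3 - 8*x + 4 and u'(x)^2 = 9*x**4 - 12*x**3 - 8*x**2 + 8*x + 4.
Integrate each monomial from 0 to 4 using ∫_0^4 c·x^n dx = c·4^(n+1)/(n+1):
  ∫_0^4 u(x)^2 dx = ∫_0^4 (x^6 - 2*x^5 - 3*x^4 + 8*x^3 - 8*x + 4) dx. Term by term:
    ∫_0^4 x^6 dx = 16384/7;  ∫_0^4 -2*x^5 dx = -4096/3;  ∫_0^4 -3*x^4 dx = -3072/5;
    ∫_0^4 8*x^3 dx = 512;  ∫_0^4 -8*x dx = -64;  ∫_0^4 4 dx = 16.
  Sum: 16384/7 − 4096/3 − 3072/5 + 512 − 64 + 16 = 86608/105.
  ∫_0^4 u'(x)^2 dx = ∫_0^4 (9*x^4 - 12*x^3 - 8*x^2 + 8*x + 4) dx. Term by term:
    ∫_0^4 9*x^4 dx = 9216/5;  ∫_0^4 -12*x^3 dx = -768;  ∫_0^4 -8*x^2 dx = -512/3;
    ∫_0^4 8*x dx = 64;  ∫_0^4 4 dx = 16.
  Sum: 9216/5 − 768 − 512/3 + 64 + 16 = 14768/15.
Adding: ||u||_{H^1}^2 = 86608/105 + 14768/15 = 63328/35.


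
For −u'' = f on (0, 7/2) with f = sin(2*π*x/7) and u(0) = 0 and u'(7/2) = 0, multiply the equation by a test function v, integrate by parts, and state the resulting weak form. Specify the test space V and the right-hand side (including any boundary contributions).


V = {v ∈ H^1(0, 7/2) : v(0) = 0} (test functions vanish at x = 0 where u is specified); weak form: ∫_0^7/2 u'v' dx = ∫_0^7/2 (sin(2*π*x/7)) v dx for all v ∈ V.

Multiply both sides by a test function v and integrate from 0 to 7/2:
  ∫_0^7/2 −u''(x) v(x) dx = ∫_0^7/2 f(x) v(x) dx.
Integrate the LHS by parts once:
  ∫_0^7/2 −u'' v dx = −[u'(x) v(x)]_0^7/2 + ∫_0^7/2 u'(x) v'(x) dx.
Thus ∫_0^7/2 u'(x) v'(x) dx = ∫_0^7/2 f(x) v(x) dx + [u'(x) v(x)]_0^7/2.
Choose V so that boundary terms are either known or forced to vanish.
Mixed BC: u(0) = 0 (Dirichlet) and u'(7/2) = 0 (Neumann). Define V = {v ∈ H^1(0, 7/2) : v(0) = 0}. Then [u' v]_0^7/2 = u'(7/2)·v(7/2) − u'(0)·0 = 0.
Weak formulation: find u (satisfying any essential BC) such that ∫_0^7/2 u'(x) v'(x) dx = ∫_0^7/2 f v dx for all v ∈ V (Dirichlet at 0 absorbed into V; the Neumann datum at x = 7/2 is zero, so no boundary term remains).
Substituting f(x) = sin(2*π*x/7), the right-hand side is ∫_0^7/2 (sin(2*π*x/7)) v dx.


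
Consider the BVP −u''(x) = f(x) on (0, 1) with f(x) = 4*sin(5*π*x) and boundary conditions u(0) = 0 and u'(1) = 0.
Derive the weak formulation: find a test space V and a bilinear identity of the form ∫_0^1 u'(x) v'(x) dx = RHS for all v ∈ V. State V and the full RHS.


V = {v ∈ H^1(0, 1) : v(0) = 0} (test functions vanish at x = 0 where u is specified); weak form: ∫_0^1 u'v' dx = ∫_0^1 (4*sin(5*π*x)) v dx for all v ∈ V.

Multiply both sides by a test function v and integrate from 0 to 1:
  ∫_0^1 −u''(x) v(x) dx = ∫_0^1 f(x) v(x) dx.
Integrate the LHS by parts once:
  ∫_0^1 −u'' v dx = −[u'(x) v(x)]_0^1 + ∫_0^1 u'(x) v'(x) dx.
Thus ∫_0^1 u'(x) v'(x) dx = ∫_0^1 f(x) v(x) dx + [u'(x) v(x)]_0^1.
Choose V so that boundary terms are either known or forced to vanish.
Mixed BC: u(0) = 0 (Dirichlet) and u'(1) = 0 (Neumann). Define V = {v ∈ H^1(0, 1) : v(0) = 0}. Then [u' v]_0^1 = u'(1)·v(1) − u'(0)·0 = 0.
Weak formulation: find u (satisfying any essential BC) such that ∫_0^1 u'(x) v'(x) dx = ∫_0^1 f v dx for all v ∈ V (Dirichlet at 0 absorbed into V; the Neumann datum at x = 1 is zero, so no boundary term remains).
Substituting f(x) = 4*sin(5*π*x), the right-hand side is ∫_0^1 (4*sin(5*π*x)) v dx.


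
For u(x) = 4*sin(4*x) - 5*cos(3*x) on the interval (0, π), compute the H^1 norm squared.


||u||_{H^1(0,π)}^2 = -3200/7 + 261*π

u'(x) = 15*sin(3*x) + 16*cos(4*x).
Expand u² and (u')² and integrate term by term on (0, π), using: for integers n ≥ 1, ∫_0^π sin²(nx) dx = ∫_0^π cos²(nx) dx = π/2; for n ≠ n', ∫_0^π sin(nx)sin(n'x) dx = ∫_0^π cos(nx)cos(n'x) dx = 0; and by product-to-sum, ∫_0^π sin(nx)cos(n'x) dx = ½∫_0^π [sin((n+n')x) + sin((n−n')x)] dx, which is 0 when n+n' is even and 2n/(n²−n'²) when n+n' is odd (it need not vanish on (0, π)).
  u² squared terms: (-5)²·∫cos(3x)² dx = 25·π/2 = 25*π/2;  (4)²·∫sin(4x)² dx = 16·π/2 = 8*π.
  u² cross terms: 2·(-5)·(4)·∫cos(3x)·sin(4x) dx = -40·(8/7) = -320/7.
  So ∫_0^π u² dx = 25*π/2 + 8*π − 320/7 = -320/7 + 41*π/2.
  (u')² squared terms: (15)²·∫sin(3x)² dx = 225·π/2 = 225*π/2;  (16)²·∫cos(4x)² dx = 256·π/2 = 128*π.
  (u')² cross terms: 2·(15)·(16)·∫sin(3x)·cos(4x) dx = 480·(-6/7) = -2880/7.
  So ∫_0^π (u')² dx = 225*π/2 + 128*π − 2880/7 = -2880/7 + 481*π/2.
||u||_{H^1}^2 = (-320/7 + 41*π/2) + (-2880/7 + 481*π/2) = -3200/7 + 261*π.


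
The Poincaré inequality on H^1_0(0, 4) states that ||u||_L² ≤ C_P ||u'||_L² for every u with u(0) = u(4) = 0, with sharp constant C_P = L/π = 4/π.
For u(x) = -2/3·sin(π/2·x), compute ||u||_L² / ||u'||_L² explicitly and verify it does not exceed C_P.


||u||_L² / ||u'||_L² = 2/π < C_P = 4/π.

u(x) = -2/3·sin(π/2·x), so u'(x) = -π*cos(π*x/2)/3.
Writing u(x) = A·sin(kπx/L) with A = -2/3 and k = 2, use ∫_0^L sin²(kπx/L) dx = L/2 and ∫_0^L cos²(kπx/L) dx = L/2.
u² = 4/9·sin²(π/2·x) and (u')² = π^2/9·cos²(π/2·x), and each of sin², cos² integrates to L/2 = 2 over (0, 4).
∫_0^4 u² dx = 8/9, so ||u||_L² = 2*sqrt(2)/3.
∫_0^4 (u')² dx = 2*π^2/9, so ||u'||_L² = sqrt(2)*π/3.
Ratio ||u||_L² / ||u'||_L² = 2/π.
Sharp Poincaré constant on H^1_0(0, 4) is C_P = L/π = 4/π, achieved by sin(π/4·x).
This is the k = 2 harmonic; the ratio L/(kπ) is strictly less than C_P = L/π, consistent with the sharp inequality ||u||_L² ≤ C_P ||u'||_L².


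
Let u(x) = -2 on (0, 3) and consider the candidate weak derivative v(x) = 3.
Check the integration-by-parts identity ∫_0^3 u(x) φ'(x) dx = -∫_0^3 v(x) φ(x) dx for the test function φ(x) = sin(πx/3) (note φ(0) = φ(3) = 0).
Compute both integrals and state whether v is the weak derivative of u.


LHS = 0, RHS = -18/π. No, v is not the weak derivative of u.

u(x) = -2, classical derivative u'(x) = 0.
φ(x) = sin(πx/3), so φ'(x) = π*cos(π*x/3)/3.
Note φ(0) = φ(3) = 0, so the boundary term u·φ vanishes.
LHS = ∫_0^3 u(x) φ'(x) dx = ∫_0^3 (-2*π*cos(π*x/3)/3) dx. Term by term:
  ∫_0^3 -2*π*cos(π*x/3)/3 dx = 0.
So LHS = 0.
∫_0^3 v(x) φ(x) dx = ∫_0^3 (3*sin(π*x/3)) dx. Term by term:
  ∫_0^3 3*sin(π*x/3) dx = 18/π.
So RHS = -∫_0^3 v(x) φ(x) dx = -18/π.
LHS − RHS = 18/π ≠ 0, so the identity fails.
(For a valid weak derivative the identity must hold for EVERY test function, in particular this one. The failure shows v is NOT the weak derivative of u.)
Correct weak derivative would be u'(x) = 0.


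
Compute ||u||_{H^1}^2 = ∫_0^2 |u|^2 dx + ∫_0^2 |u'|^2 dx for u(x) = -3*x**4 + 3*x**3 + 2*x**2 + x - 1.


||u||_{H^1}^2 = 59152/105

The H^1 norm (squared) on an interval (0, L) is
  ||u||_{H^1}^2 = ∫_0^L u(x)^2 dx + ∫_0^L u'(x)^2 dx.
Compute u'(x) = -12*x**3 + 9*x**2 + 4*x + 1.
Then u(x)^2 = 9*x**8 - 18*x**7 - 3*x**6 + 6*x**5 + 16*x**4 - 2*x**3 - 3*x**2 - 2*x + 1 and u'(x)^2 = 144*x**6 - 216*x**5 - 15*x**4 + 48*x**3 + 34*x**2 + 8*x + 1.
Integrate each monomial from 0 to 2 using ∫_0^2 c·x^n dx = c·2^(n+1)/(n+1):
  ∫_0^2 u(x)^2 dx = ∫_0^2 (9*x^8 - 18*x^7 - 3*x^6 + 6*x^5 + 16*x^4 - 2*x^3 - 3*x^2 - 2*x + 1) dx. Term by term:
    ∫_0^2 9*x^8 dx = 512;  ∫_0^2 -18*x^7 dx = -576;  ∫_0^2 -3*x^6 dx = -384/7;
    ∫_0^2 6*x^5 dx = 64;  ∫_0^2 16*x^4 dx = 512/5;  ∫_0^2 -2*x^3 dx = -8;
    ∫_0^2 -3*x^2 dx = -8;  ∫_0^2 -2*x dx = -4;  ∫_0^2 1 dx = 2.
  Sum: 512 − 576 − 384/7 + 64 + 512/5 − 8 − 8 − 4 + 2 = 1034/35.
  ∫_0^2 u'(x)^2 dx = ∫_0^2 (144*x^6 - 216*x^5 - 15*x^4 + 48*x^3 + 34*x^2 + 8*x + 1) dx. Term by term:
    ∫_0^2 144*x^6 dx = 18432/7;  ∫_0^2 -216*x^5 dx = -2304;  ∫_0^2 -15*x^4 dx = -96;
    ∫_0^2 48*x^3 dx = 192;  ∫_0^2 34*x^2 dx = 272/3;  ∫_0^2 8*x dx = 16;
    ∫_0^2 1 dx = 2.
  Sum: 18432/7 − 2304 − 96 + 192 + 272/3 + 16 + 2 = 11210/21.
Adding: ||u||_{H^1}^2 = 1034/35 + 11210/21 = 59152/105.


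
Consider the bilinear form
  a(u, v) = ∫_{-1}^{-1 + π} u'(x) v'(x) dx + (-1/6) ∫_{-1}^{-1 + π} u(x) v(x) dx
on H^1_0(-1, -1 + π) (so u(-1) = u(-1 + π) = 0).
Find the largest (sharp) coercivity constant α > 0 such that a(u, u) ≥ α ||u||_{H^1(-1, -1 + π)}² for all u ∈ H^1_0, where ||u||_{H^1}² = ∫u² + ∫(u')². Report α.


α = 5/12

Coercivity of a(·,·) on H^1_0(-1, -1 + π) means a(u, u) ≥ α ||u||_{H^1}² for every u ∈ H^1_0.
The interval has length L = π, and Poincaré/coercivity depend only on L. Here a(u, u) = ∫(u')² + (-1/6)·∫u².
Here c = -1/6 < 0 with |c| < (π/L)² = 1, so coercivity still holds. The condition a(u,u) ≥ α||u||_{H^1}² reads (1−α)∫(u')² ≥ (α−c)∫u². Any admissible α is ≤ 1 (rapidly oscillating u have ∫u²/∫(u')² → 0), and α = 1 would force 0 ≥ (1−c)∫u², impossible since c < 1; so 1−α > 0. By the sharp Poincaré inequality on H^1_0 of an interval of length L, ∫(u')² ≥ (π/L)²∫u² with equality for the first sine mode sin(π(x−x₀)/L) (x₀ the left endpoint), so the inequality holds for all u iff (1−α)(π/L)² ≥ α − c, i.e. α ≤ ((π/L)² + c)/((π/L)² + 1) = (1 + c(L/π)²)/(1 + (L/π)²). (Direct route, valid since c ≤ 0: Poincaré gives c∫u² ≥ c(L/π)²∫(u')², so a(u,u) ≥ (1 + c(L/π)²)∫(u')², while ||u||_{H^1}² ≤ (1 + (L/π)²)∫(u')²; dividing yields the same α.) With (π/L)² = 1 and c = -1/6, the largest admissible constant is α = ((π/L)² + c)/((π/L)² + 1).
Simplifying, α = 5/12.


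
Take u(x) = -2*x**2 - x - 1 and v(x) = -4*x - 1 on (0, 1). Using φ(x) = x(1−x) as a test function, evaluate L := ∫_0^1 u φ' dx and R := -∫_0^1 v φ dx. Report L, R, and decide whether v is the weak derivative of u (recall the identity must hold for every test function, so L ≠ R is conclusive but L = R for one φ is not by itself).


LHS = 1/2, RHS = 1/2. Yes, v = u' weakly.

u(x) = -2*x**2 - x - 1, classical derivative u'(x) = -4*x - 1.
φ(x) = x(1−x), so φ'(x) = 1 - 2*x.
Note φ(0) = φ(1) = 0, so the boundary term u·φ vanishes.
LHS = ∫_0^1 u(x) φ'(x) dx = ∫_0^1 (4*x^3 + x - 1) dx. Term by term:
  ∫_0^1 4*x^3 dx = 1;  ∫_0^1 x dx = 1/2;  ∫_0^1 -1 dx = -1.
Sum: 1 + 1/2 − 1 = 1/2.
So LHS = 1/2.
∫_0^1 v(x) φ(x) dx = ∫_0^1 (4*x^3 - 3*x^2 - x) dx. Term by term:
  ∫_0^1 4*x^3 dx = 1;  ∫_0^1 -3*x^2 dx = -1;  ∫_0^1 -x dx = -1/2.
Sum: 1 − 1 − 1/2 = -1/2.
So RHS = -∫_0^1 v(x) φ(x) dx = 1/2.
LHS = RHS, so the identity holds for this test φ.
Moreover u is smooth here and v(x) = u'(x) = -4*x - 1 pointwise, so the identity holds for every test function. Hence v is the weak derivative of u.
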